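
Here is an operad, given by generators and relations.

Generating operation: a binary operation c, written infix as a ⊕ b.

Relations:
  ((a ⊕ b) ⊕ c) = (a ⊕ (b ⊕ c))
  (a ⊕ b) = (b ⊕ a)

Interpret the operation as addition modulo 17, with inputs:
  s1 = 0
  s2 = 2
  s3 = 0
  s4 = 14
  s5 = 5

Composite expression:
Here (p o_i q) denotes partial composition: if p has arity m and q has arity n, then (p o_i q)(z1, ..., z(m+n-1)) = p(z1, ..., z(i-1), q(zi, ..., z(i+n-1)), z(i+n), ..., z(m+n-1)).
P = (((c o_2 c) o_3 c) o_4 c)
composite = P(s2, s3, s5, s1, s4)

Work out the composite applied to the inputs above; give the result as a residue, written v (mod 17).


4 (mod 17)


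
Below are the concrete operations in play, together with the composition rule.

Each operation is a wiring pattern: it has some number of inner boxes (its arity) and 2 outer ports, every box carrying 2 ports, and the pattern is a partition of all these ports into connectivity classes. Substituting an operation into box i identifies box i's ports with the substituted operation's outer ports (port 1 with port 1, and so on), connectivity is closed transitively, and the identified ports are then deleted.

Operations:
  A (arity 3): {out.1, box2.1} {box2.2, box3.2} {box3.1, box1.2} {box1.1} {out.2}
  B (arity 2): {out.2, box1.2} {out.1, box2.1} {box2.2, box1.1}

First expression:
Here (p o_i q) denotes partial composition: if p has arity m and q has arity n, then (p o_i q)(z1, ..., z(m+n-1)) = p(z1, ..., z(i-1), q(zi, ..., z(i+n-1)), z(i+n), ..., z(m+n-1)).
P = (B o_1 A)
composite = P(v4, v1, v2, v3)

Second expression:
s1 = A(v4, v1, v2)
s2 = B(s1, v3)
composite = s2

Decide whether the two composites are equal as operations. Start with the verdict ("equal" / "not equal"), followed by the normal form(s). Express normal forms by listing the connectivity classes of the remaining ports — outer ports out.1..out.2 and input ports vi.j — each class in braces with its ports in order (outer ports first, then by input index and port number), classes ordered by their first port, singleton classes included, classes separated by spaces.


equal — both sides give {out.1, v3.1} {out.2} {v1.1, v3.2} {v1.2, v2.2} {v2.1, v4.2} {v4.1}

Reducing the first expression gives {out.1, v3.1} {out.2} {v1.1, v3.2} {v1.2, v2.2} {v2.1, v4.2} {v4.1}
Reducing the second expression gives {out.1, v3.1} {out.2} {v1.1, v3.2} {v1.2, v2.2} {v2.1, v4.2} {v4.1}
The normal forms match — equal.


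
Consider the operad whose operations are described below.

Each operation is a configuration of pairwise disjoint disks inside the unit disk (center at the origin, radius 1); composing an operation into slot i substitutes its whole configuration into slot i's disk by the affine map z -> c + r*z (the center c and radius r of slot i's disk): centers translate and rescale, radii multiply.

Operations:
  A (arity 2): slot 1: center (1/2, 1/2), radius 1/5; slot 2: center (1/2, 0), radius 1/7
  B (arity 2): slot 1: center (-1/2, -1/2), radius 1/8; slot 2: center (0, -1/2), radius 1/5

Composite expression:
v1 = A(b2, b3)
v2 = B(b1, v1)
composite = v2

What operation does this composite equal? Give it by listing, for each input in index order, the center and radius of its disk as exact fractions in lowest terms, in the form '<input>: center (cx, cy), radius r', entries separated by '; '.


b1: center (-1/2, -1/2), radius 1/8; b2: center (1/10, -2/5), radius 1/25; b3: center (1/10, -1/2), radius 1/35

Only the slot chain above each b matters under B; compose those maps.
b1: after 1 affine step, its disk has center (-1/2, -1/2), radius 1/8
b2: after 2 affine steps, its disk has center (1/10, -2/5), radius 1/25
b3: after 2 affine steps, its disk has center (1/10, -1/2), radius 1/35


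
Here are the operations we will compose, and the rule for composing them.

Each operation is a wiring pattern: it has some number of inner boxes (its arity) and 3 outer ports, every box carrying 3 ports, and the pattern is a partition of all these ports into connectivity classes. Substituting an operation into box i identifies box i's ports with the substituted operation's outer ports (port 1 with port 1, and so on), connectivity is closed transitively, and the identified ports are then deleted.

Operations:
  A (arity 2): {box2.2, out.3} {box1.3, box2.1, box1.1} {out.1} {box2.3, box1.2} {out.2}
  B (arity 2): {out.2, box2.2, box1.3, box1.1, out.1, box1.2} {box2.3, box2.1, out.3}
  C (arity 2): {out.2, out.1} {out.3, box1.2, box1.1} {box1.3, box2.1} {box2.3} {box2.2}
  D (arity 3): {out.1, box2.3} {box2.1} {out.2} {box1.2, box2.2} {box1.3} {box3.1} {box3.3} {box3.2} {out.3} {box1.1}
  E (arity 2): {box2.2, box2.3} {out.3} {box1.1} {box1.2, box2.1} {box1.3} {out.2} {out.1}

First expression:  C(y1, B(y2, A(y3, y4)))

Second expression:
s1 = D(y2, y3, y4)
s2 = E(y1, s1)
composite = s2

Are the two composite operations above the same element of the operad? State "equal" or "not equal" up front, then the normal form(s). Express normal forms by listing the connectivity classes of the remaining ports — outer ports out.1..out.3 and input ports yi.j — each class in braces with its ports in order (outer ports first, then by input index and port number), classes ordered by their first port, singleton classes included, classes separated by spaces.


In normal form, the first expression is {out.1, out.2} {out.3, y1.1, y1.2} {y1.3, y2.1, y2.2, y2.3} {y3.1, y3.3, y4.1} {y3.2, y4.3} {y4.2}
In normal form, the second expression is {out.1} {out.2} {out.3} {y1.1} {y1.2, y3.3} {y1.3} {y2.1} {y2.2, y3.2} {y2.3} {y3.1} {y4.1} {y4.2} {y4.3}
Different reductions; not equal.

not equal — first {out.1, out.2} {out.3, y1.1, y1.2} {y1.3, y2.1, y2.2, y2.3} {y3.1, y3.3, y4.1} {y3.2, y4.3} {y4.2}, second {out.1} {out.2} {out.3} {y1.1} {y1.2, y3.3} {y1.3} {y2.1} {y2.2, y3.2} {y2.3} {y3.1} {y4.1} {y4.2} {y4.3}


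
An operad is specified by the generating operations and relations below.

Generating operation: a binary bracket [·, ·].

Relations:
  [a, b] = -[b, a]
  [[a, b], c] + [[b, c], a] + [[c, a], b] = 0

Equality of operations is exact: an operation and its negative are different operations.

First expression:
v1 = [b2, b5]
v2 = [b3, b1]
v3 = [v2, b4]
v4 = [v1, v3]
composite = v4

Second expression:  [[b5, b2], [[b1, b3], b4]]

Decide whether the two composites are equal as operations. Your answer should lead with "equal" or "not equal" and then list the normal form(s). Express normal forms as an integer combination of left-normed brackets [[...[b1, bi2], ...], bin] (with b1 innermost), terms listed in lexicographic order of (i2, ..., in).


equal; both compose to [[[[b1, b3], b4], b2], b5] - [[[[b1, b3], b4], b5], b2]

Normal form of the first expression: [[[[b1, b3], b4], b2], b5] - [[[[b1, b3], b4], b5], b2]
Normal form of the second expression: [[[[b1, b3], b4], b2], b5] - [[[[b1, b3], b4], b5], b2]
One common form — equal.


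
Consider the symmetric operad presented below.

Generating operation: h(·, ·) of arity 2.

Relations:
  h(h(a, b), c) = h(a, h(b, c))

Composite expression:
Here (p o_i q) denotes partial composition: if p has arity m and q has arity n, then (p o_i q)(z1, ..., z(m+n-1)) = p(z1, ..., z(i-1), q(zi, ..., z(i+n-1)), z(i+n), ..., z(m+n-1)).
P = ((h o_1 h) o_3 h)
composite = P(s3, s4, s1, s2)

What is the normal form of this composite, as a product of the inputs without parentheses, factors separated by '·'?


Under associativity of h, the answer is the s's in reading order.
h(s3, s4) spells out as s3 · s4
h(s1, s2) spells out as s1 · s2
h(h(s3, s4), h(s1, s2)) spells out as s3 · s4 · s1 · s2

s3 · s4 · s1 · s2


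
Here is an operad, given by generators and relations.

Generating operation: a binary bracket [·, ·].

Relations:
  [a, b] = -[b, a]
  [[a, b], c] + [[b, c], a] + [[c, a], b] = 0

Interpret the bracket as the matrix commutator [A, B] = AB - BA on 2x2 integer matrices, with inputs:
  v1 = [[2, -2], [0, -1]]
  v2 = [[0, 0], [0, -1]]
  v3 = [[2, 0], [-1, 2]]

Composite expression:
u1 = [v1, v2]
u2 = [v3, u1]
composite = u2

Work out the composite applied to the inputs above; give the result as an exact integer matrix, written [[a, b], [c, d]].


[v1, v2] = [[0, 2], [0, 0]]
[v3, [v1, v2]] = [[2, 0], [0, -2]]

[[2, 0], [0, -2]]


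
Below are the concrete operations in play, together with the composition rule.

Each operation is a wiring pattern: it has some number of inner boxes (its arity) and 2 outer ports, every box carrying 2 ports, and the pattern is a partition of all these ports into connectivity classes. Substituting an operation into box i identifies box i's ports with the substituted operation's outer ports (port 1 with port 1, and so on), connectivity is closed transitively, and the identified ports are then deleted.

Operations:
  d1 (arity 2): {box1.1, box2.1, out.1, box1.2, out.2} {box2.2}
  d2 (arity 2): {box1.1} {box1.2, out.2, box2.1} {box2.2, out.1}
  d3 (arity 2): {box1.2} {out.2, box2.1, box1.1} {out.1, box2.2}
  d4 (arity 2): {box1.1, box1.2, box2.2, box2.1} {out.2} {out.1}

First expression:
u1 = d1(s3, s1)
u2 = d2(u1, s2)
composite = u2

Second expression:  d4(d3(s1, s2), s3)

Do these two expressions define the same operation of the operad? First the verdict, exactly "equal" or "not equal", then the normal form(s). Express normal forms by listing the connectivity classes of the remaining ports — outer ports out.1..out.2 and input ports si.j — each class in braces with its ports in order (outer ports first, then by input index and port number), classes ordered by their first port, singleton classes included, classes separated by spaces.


not equal — first {out.1, s2.2} {out.2, s1.1, s2.1, s3.1, s3.2} {s1.2}, second {out.1} {out.2} {s1.1, s2.1, s2.2, s3.1, s3.2} {s1.2}

The first expression, normalized: {out.1, s2.2} {out.2, s1.1, s2.1, s3.1, s3.2} {s1.2}
The second expression, normalized: {out.1} {out.2} {s1.1, s2.1, s2.2, s3.1, s3.2} {s1.2}
They disagree, so not equal.


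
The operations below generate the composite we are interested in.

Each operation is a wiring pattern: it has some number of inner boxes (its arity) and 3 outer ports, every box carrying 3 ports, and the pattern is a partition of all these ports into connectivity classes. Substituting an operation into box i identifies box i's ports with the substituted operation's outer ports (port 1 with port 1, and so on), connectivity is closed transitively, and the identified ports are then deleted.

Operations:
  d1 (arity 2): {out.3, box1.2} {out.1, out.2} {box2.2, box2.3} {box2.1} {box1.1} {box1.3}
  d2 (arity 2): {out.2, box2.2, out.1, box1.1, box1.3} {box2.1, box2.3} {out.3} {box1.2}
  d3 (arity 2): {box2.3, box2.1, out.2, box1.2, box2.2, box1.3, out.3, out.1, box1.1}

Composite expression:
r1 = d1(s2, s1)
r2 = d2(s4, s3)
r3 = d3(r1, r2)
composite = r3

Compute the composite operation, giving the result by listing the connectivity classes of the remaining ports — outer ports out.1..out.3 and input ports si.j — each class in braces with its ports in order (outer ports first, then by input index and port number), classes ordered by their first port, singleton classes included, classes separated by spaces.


{out.1, out.2, out.3, s2.2, s3.2, s4.1, s4.3} {s1.1} {s1.2, s1.3} {s2.1} {s2.3} {s3.1, s3.3} {s4.2}

Reachability decides: close wires over d3-identified ports.
the subtree at d1 composes to {out.1, out.2} {out.3, s2.2} {s1.1} {s1.2, s1.3} {s2.1} {s2.3} on (s2, s1); out.j = own outer ports
the subtree at d2 composes to {out.1, out.2, s3.2, s4.1, s4.3} {out.3} {s3.1, s3.3} {s4.2} on (s4, s3); out.j = own outer ports
the subtree at d3 composes to {out.1, out.2, out.3, s2.2, s3.2, s4.1, s4.3} {s1.1} {s1.2, s1.3} {s2.1} {s2.3} {s3.1, s3.3} {s4.2} on (s2, s1, s4, s3); out.j = own outer ports


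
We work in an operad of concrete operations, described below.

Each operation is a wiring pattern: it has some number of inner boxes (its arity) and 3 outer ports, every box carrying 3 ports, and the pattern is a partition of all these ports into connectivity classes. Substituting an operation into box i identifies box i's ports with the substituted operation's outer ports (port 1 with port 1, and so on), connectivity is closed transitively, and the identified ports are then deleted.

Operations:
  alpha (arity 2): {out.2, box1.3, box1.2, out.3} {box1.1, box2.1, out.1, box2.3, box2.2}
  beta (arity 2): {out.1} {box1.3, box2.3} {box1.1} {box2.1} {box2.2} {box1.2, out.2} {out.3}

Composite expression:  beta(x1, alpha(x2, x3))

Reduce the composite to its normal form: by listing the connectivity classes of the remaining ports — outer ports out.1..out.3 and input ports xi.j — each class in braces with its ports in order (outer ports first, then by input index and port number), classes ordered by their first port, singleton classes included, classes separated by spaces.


Substituting into beta glues patterns; closure does the rest.
after alpha, the pattern on (x2, x3) reads {out.1, x2.1, x3.1, x3.2, x3.3} {out.2, out.3, x2.2, x2.3} (out.j = its outer ports)
after beta, the pattern on (x1, x2, x3) reads {out.1} {out.2, x1.2} {out.3} {x1.1} {x1.3, x2.2, x2.3} {x2.1, x3.1, x3.2, x3.3} (out.j = its outer ports)

{out.1} {out.2, x1.2} {out.3} {x1.1} {x1.3, x2.2, x2.3} {x2.1, x3.1, x3.2, x3.3}


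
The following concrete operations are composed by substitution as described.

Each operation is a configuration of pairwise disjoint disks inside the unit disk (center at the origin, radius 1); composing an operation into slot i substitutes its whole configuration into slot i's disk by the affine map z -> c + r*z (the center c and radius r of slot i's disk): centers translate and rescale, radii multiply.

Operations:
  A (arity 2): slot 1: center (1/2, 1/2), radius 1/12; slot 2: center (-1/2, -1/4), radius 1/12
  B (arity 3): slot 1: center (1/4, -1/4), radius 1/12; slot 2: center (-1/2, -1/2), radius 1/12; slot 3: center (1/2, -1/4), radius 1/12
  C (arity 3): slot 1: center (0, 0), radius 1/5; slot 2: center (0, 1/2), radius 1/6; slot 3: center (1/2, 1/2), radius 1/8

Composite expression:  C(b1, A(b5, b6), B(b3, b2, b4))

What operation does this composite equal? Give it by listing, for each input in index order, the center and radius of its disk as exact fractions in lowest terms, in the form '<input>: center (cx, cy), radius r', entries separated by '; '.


b1: center (0, 0), radius 1/5; b2: center (7/16, 7/16), radius 1/96; b3: center (17/32, 15/32), radius 1/96; b4: center (9/16, 15/32), radius 1/96; b5: center (1/12, 7/12), radius 1/72; b6: center (-1/12, 11/24), radius 1/72

Nesting under C composes maps z -> c + r*z down each b-path.
for b1, the 1-step affine chain lands on center (0, 0), radius 1/5
for b5, the 2-step affine chain lands on center (1/12, 7/12), radius 1/72
for b6, the 2-step affine chain lands on center (-1/12, 11/24), radius 1/72
for b3, the 2-step affine chain lands on center (17/32, 15/32), radius 1/96
for b2, the 2-step affine chain lands on center (7/16, 7/16), radius 1/96
for b4, the 2-step affine chain lands on center (9/16, 15/32), radius 1/96


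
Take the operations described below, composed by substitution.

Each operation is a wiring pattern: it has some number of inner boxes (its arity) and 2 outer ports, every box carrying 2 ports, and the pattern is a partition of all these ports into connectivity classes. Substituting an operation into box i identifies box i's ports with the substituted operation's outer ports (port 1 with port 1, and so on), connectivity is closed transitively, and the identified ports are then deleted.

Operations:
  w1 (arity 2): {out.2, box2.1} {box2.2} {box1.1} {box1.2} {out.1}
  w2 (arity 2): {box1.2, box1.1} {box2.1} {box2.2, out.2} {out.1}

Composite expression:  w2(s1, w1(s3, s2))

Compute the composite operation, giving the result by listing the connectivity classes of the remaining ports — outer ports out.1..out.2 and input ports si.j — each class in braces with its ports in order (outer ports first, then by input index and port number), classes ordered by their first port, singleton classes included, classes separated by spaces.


{out.1} {out.2, s2.1} {s1.1, s1.2} {s2.2} {s3.1} {s3.2}

Substituting into w2 glues patterns; closure does the rest.
w1 over (s3, s2) gives {out.1} {out.2, s2.1} {s2.2} {s3.1} {s3.2}, out.j being that stage's outer ports
w2 over (s1, s3, s2) gives {out.1} {out.2, s2.1} {s1.1, s1.2} {s2.2} {s3.1} {s3.2}, out.j being that stage's outer ports


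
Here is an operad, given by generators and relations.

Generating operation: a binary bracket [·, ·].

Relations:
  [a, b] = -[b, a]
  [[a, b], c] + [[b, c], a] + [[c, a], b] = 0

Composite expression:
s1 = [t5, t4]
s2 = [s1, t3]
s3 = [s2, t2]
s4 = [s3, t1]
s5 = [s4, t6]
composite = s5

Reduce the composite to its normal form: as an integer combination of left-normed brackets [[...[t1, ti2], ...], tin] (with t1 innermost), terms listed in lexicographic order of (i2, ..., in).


A multilinear Lie element is pinned by t1-initial words (t1 innermost).
Composite bracket: [[[[[t5, t4], t3], t2], t1], t6]
Under [a, b] = ab - ba we get 32 signed associative words (2^5 = 32).
Coefficients come from the t1-initial words:
  from t1t2t3t4t5t6, sign +1: term +[[[[[t1, t2], t3], t4], t5], t6]
  from t1t2t3t5t4t6, sign -1: term -[[[[[t1, t2], t3], t5], t4], t6]
  from t1t2t4t5t3t6, sign -1: term -[[[[[t1, t2], t4], t5], t3], t6]
  from t1t2t5t4t3t6, sign +1: term +[[[[[t1, t2], t5], t4], t3], t6]
  from t1t3t4t5t2t6, sign -1: term -[[[[[t1, t3], t4], t5], t2], t6]
  from t1t3t5t4t2t6, sign +1: term +[[[[[t1, t3], t5], t4], t2], t6]
  from t1t4t5t3t2t6, sign +1: term +[[[[[t1, t4], t5], t3], t2], t6]
  from t1t5t4t3t2t6, sign -1: term -[[[[[t1, t5], t4], t3], t2], t6]

[[[[[t1, t2], t3], t4], t5], t6] - [[[[[t1, t2], t3], t5], t4], t6] - [[[[[t1, t2], t4], t5], t3], t6] + [[[[[t1, t2], t5], t4], t3], t6] - [[[[[t1, t3], t4], t5], t2], t6] + [[[[[t1, t3], t5], t4], t2], t6] + [[[[[t1, t4], t5], t3], t2], t6] - [[[[[t1, t5], t4], t3], t2], t6]


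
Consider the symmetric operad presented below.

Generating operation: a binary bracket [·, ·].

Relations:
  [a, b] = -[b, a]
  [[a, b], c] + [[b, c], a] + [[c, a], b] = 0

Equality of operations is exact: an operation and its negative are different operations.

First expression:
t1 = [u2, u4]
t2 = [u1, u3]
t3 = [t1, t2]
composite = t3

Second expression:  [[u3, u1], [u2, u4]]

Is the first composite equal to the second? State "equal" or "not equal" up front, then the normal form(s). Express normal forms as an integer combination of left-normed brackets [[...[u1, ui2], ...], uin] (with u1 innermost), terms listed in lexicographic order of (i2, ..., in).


In normal form, the first expression is -[[[u1, u3], u2], u4] + [[[u1, u3], u4], u2]
In normal form, the second expression is -[[[u1, u3], u2], u4] + [[[u1, u3], u4], u2]
Same normal form: equal.

equal; both compose to -[[[u1, u3], u2], u4] + [[[u1, u3], u4], u2]


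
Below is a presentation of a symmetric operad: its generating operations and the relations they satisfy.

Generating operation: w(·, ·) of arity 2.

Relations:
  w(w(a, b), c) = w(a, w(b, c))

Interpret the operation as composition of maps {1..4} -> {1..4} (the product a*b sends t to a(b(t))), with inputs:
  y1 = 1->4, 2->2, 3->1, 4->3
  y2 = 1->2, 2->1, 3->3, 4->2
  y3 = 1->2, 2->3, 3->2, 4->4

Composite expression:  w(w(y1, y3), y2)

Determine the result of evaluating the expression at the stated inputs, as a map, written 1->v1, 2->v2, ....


1->1, 2->2, 3->2, 4->1


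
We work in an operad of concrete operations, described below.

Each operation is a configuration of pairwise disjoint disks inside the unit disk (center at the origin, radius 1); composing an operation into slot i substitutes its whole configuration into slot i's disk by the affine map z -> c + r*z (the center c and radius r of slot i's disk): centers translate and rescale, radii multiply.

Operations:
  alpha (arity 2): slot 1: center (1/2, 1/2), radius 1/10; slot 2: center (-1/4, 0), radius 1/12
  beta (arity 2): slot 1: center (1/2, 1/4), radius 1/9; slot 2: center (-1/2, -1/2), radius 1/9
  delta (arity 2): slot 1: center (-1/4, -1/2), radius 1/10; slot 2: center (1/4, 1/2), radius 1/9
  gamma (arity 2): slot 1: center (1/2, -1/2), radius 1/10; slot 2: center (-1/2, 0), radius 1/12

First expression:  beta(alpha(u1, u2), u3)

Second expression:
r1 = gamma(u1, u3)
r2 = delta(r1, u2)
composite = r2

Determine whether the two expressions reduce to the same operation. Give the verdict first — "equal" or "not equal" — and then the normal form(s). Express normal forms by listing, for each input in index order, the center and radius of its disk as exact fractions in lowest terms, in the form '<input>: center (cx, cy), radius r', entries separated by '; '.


The first expression, normalized: u1: center (5/9, 11/36), radius 1/90; u2: center (17/36, 1/4), radius 1/108; u3: center (-1/2, -1/2), radius 1/9
The second expression, normalized: u1: center (-1/5, -11/20), radius 1/100; u2: center (1/4, 1/2), radius 1/9; u3: center (-3/10, -1/2), radius 1/120
Distinct normal forms: not equal.

not equal; the first gives u1: center (5/9, 11/36), radius 1/90; u2: center (17/36, 1/4), radius 1/108; u3: center (-1/2, -1/2), radius 1/9 and the second u1: center (-1/5, -11/20), radius 1/100; u2: center (1/4, 1/2), radius 1/9; u3: center (-3/10, -1/2), radius 1/120


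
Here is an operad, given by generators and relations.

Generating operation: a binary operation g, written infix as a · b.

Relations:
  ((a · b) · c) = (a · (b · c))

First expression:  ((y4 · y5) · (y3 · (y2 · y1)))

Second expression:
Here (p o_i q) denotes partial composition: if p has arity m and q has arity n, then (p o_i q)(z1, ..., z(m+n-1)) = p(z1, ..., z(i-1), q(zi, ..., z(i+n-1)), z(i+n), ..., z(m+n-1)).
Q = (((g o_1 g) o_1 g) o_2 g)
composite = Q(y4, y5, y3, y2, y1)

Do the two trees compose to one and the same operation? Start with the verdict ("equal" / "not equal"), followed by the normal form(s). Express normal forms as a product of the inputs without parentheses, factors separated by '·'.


Normal form of the first expression: y4 · y5 · y3 · y2 · y1
Normal form of the second expression: y4 · y5 · y3 · y2 · y1
Identical normal forms: equal.

equal; both compose to y4 · y5 · y3 · y2 · y1


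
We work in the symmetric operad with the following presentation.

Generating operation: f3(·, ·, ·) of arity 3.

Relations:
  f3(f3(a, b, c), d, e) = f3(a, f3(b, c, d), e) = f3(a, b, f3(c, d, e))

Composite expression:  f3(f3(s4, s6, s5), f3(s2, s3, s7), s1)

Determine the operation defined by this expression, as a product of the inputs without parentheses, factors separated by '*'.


s4 * s6 * s5 * s2 * s3 * s7 * s1

Key point: f3 is associative — brackets drop, the s-order remains.
f3(s4, s6, s5) unparenthesizes to s4 * s6 * s5
f3(s2, s3, s7) unparenthesizes to s2 * s3 * s7
f3(f3(s4, s6, s5), f3(s2, s3, s7), s1) unparenthesizes to s4 * s6 * s5 * s2 * s3 * s7 * s1


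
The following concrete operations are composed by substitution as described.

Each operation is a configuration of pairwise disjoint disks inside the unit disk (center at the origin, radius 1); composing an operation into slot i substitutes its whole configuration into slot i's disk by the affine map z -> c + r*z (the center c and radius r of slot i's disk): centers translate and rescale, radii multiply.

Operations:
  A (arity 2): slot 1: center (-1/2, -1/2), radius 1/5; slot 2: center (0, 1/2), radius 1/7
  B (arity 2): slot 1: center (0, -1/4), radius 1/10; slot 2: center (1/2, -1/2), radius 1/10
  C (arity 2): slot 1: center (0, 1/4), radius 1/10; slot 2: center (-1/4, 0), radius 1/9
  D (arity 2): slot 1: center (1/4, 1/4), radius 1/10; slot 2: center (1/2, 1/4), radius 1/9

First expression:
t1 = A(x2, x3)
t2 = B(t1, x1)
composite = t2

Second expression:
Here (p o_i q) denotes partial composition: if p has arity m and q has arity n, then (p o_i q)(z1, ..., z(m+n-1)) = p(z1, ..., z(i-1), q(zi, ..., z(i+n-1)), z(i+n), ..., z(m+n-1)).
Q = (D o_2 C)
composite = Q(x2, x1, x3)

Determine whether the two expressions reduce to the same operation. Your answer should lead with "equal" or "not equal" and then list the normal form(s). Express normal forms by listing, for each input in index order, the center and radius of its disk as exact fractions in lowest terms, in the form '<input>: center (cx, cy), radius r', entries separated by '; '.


The first composite normalizes to x1: center (1/2, -1/2), radius 1/10; x2: center (-1/20, -3/10), radius 1/50; x3: center (0, -1/5), radius 1/70
The second composite normalizes to x1: center (1/2, 5/18), radius 1/90; x2: center (1/4, 1/4), radius 1/10; x3: center (17/36, 1/4), radius 1/81
Distinct normal forms: not equal.

not equal — first x1: center (1/2, -1/2), radius 1/10; x2: center (-1/20, -3/10), radius 1/50; x3: center (0, -1/5), radius 1/70, second x1: center (1/2, 5/18), radius 1/90; x2: center (1/4, 1/4), radius 1/10; x3: center (17/36, 1/4), radius 1/81


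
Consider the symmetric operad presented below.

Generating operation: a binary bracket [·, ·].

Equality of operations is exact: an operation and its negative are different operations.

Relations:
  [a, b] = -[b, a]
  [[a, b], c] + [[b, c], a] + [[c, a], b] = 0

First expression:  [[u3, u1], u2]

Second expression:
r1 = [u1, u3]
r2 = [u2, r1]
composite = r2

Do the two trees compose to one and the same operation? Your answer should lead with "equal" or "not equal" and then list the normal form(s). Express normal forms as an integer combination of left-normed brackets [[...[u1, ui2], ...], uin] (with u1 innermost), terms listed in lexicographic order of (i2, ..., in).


equal — both sides give -[[u1, u3], u2]


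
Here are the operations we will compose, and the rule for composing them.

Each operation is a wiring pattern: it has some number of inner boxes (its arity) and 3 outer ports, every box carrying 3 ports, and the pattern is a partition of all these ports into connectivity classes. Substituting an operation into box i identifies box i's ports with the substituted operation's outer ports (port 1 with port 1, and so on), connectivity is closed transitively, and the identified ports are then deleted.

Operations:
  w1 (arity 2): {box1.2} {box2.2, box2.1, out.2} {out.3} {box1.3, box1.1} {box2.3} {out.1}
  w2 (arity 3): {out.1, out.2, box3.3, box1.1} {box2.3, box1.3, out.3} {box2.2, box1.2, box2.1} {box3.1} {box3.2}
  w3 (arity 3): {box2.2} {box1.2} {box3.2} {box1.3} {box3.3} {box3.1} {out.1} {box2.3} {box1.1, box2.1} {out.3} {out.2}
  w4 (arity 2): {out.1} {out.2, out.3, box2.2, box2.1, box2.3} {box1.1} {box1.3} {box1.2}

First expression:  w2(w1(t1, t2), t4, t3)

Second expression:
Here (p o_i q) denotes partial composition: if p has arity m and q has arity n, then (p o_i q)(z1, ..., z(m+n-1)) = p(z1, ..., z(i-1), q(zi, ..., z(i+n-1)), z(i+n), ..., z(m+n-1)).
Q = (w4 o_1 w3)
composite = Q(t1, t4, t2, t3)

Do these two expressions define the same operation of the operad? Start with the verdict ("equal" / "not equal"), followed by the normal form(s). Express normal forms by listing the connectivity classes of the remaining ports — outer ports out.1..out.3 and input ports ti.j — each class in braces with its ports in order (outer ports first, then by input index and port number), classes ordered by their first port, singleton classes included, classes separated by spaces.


not equal; first: {out.1, out.2, t3.3} {out.3, t4.3} {t1.1, t1.3} {t1.2} {t2.1, t2.2, t4.1, t4.2} {t2.3} {t3.1} {t3.2}; second: {out.1} {out.2, out.3, t3.1, t3.2, t3.3} {t1.1, t4.1} {t1.2} {t1.3} {t2.1} {t2.2} {t2.3} {t4.2} {t4.3}

The first expression, normalized: {out.1, out.2, t3.3} {out.3, t4.3} {t1.1, t1.3} {t1.2} {t2.1, t2.2, t4.1, t4.2} {t2.3} {t3.1} {t3.2}
The second expression, normalized: {out.1} {out.2, out.3, t3.1, t3.2, t3.3} {t1.1, t4.1} {t1.2} {t1.3} {t2.1} {t2.2} {t2.3} {t4.2} {t4.3}
The normal forms differ: not equal.


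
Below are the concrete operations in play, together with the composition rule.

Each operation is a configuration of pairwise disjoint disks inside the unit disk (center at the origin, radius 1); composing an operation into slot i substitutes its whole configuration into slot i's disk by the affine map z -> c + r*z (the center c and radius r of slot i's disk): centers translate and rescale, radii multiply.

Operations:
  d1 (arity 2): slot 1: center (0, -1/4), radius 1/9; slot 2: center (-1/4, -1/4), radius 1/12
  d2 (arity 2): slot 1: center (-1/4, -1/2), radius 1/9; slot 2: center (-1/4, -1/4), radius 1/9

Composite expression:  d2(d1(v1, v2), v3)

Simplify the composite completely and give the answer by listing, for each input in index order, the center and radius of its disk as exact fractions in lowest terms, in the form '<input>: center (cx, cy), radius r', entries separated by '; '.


v1: center (-1/4, -19/36), radius 1/81; v2: center (-5/18, -19/36), radius 1/108; v3: center (-1/4, -1/4), radius 1/9

Each v-disk chains the slot maps above it in d2; radii multiply.
input v1: applying the 2 nested substitutions gives center (-1/4, -19/36), radius 1/81
input v2: applying the 2 nested substitutions gives center (-5/18, -19/36), radius 1/108
input v3: applying the 1 nested substitution gives center (-1/4, -1/4), radius 1/9


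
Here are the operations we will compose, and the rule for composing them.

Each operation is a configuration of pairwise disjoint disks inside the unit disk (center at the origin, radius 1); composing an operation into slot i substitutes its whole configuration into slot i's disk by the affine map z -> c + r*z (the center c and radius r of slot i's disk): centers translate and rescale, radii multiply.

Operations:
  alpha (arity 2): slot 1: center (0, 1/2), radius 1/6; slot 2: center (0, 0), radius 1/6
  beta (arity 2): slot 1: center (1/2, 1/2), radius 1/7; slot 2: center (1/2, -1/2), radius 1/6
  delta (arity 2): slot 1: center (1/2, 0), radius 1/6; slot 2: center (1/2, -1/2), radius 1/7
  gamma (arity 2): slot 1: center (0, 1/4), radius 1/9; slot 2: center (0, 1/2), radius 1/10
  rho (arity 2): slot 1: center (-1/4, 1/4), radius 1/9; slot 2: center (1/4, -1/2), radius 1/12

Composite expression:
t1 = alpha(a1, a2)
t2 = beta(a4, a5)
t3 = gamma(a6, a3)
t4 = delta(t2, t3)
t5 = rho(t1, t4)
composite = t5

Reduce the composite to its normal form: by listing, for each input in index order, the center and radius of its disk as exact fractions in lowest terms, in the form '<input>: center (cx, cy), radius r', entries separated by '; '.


a1: center (-1/4, 11/36), radius 1/54; a2: center (-1/4, 1/4), radius 1/54; a3: center (7/24, -15/28), radius 1/840; a4: center (43/144, -71/144), radius 1/504; a5: center (43/144, -73/144), radius 1/432; a6: center (7/24, -181/336), radius 1/756

Follow each a-input down from rho: c' goes to c + r*c', radius to r*r'.
a1 passes through 2 substitutions, ending at center (-1/4, 11/36), radius 1/54
a2 passes through 2 substitutions, ending at center (-1/4, 1/4), radius 1/54
a4 passes through 3 substitutions, ending at center (43/144, -71/144), radius 1/504
a5 passes through 3 substitutions, ending at center (43/144, -73/144), radius 1/432
a6 passes through 3 substitutions, ending at center (7/24, -181/336), radius 1/756
a3 passes through 3 substitutions, ending at center (7/24, -15/28), radius 1/840


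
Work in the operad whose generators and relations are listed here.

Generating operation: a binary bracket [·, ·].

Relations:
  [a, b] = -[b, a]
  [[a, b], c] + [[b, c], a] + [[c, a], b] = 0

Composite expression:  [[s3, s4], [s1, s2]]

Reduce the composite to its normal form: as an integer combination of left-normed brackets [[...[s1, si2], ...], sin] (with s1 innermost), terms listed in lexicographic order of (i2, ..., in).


-[[[s1, s2], s3], s4] + [[[s1, s2], s4], s3]

A multilinear Lie element is pinned by s1-initial words (s1 innermost).
Composite bracket: [[s3, s4], [s1, s2]]
Applying ab - ba throughout gives 8 signed words (2^3 = 8).
Collect the words opening with s1:
  word s1s2s3s4 has sign -1, contributing -[[[s1, s2], s3], s4]
  word s1s2s4s3 has sign +1, contributing +[[[s1, s2], s4], s3]


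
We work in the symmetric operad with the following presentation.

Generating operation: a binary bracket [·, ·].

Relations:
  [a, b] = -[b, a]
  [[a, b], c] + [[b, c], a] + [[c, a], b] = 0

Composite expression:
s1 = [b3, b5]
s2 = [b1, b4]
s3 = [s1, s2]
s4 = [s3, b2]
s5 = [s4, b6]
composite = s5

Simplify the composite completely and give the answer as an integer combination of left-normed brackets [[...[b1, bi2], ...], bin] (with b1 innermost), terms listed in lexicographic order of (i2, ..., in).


-[[[[[b1, b4], b3], b5], b2], b6] + [[[[[b1, b4], b5], b3], b2], b6]

A multilinear Lie element is pinned by b1-initial words (b1 innermost).
Composite bracket: [[[[b3, b5], [b1, b4]], b2], b6]
Applying ab - ba throughout gives 32 signed words (2^5 = 32).
Words beginning with b1 determine it all:
  b1b4b3b5b2b6 appears with sign -1, giving the term -[[[[[b1, b4], b3], b5], b2], b6]
  b1b4b5b3b2b6 appears with sign +1, giving the term +[[[[[b1, b4], b5], b3], b2], b6]


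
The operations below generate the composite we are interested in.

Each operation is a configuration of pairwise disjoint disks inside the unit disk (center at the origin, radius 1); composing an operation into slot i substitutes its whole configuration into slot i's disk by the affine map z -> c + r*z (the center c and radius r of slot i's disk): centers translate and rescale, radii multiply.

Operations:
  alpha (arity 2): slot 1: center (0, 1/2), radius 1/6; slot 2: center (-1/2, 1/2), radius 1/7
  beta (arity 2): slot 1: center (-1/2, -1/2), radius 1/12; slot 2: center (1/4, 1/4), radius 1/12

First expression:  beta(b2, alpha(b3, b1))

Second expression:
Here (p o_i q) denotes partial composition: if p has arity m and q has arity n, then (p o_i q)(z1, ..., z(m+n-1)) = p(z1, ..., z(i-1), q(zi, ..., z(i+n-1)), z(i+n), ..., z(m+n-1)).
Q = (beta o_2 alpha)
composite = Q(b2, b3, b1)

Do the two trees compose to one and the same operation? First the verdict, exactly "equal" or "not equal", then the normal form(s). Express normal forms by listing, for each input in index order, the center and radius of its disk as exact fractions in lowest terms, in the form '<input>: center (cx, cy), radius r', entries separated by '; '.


equal: each reduces to b1: center (5/24, 7/24), radius 1/84; b2: center (-1/2, -1/2), radius 1/12; b3: center (1/4, 7/24), radius 1/72

Normal form of the first expression: b1: center (5/24, 7/24), radius 1/84; b2: center (-1/2, -1/2), radius 1/12; b3: center (1/4, 7/24), radius 1/72
Normal form of the second expression: b1: center (5/24, 7/24), radius 1/84; b2: center (-1/2, -1/2), radius 1/12; b3: center (1/4, 7/24), radius 1/72
Same normal form: equal.


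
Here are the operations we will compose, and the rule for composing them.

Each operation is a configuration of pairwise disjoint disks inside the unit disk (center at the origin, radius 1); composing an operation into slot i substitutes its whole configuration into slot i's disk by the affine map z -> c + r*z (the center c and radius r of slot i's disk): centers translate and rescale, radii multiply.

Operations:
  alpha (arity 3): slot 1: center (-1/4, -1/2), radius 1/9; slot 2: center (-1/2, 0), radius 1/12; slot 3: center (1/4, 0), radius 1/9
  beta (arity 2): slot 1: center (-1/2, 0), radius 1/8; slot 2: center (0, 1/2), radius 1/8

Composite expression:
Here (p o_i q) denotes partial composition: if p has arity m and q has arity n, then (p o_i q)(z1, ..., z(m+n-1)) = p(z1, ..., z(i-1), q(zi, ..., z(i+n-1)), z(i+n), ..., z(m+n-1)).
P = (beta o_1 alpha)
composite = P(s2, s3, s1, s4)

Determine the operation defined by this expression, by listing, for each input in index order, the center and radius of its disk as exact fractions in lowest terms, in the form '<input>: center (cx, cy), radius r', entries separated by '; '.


s1: center (-15/32, 0), radius 1/72; s2: center (-17/32, -1/16), radius 1/72; s3: center (-9/16, 0), radius 1/96; s4: center (0, 1/2), radius 1/8

Affine substitution under beta: radii multiply and s-centers shift.
input s2: composing its 2 substitution steps yields center (-17/32, -1/16), radius 1/72
input s3: composing its 2 substitution steps yields center (-9/16, 0), radius 1/96
input s1: composing its 2 substitution steps yields center (-15/32, 0), radius 1/72
input s4: composing its 1 substitution step yields center (0, 1/2), radius 1/8


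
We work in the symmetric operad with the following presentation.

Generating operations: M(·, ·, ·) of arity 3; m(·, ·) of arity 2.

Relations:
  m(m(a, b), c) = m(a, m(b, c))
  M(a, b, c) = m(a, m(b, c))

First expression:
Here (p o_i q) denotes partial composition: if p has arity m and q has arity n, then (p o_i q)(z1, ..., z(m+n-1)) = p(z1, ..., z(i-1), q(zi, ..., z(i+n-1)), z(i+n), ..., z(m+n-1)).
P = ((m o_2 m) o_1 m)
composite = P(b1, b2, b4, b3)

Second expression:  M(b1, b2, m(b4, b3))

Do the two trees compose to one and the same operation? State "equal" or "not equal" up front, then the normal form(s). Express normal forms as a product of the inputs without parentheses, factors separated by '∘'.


equal; both compose to b1 ∘ b2 ∘ b4 ∘ b3

Reducing the first expression gives b1 ∘ b2 ∘ b4 ∘ b3
Reducing the second expression gives b1 ∘ b2 ∘ b4 ∘ b3
The normal forms match — equal.


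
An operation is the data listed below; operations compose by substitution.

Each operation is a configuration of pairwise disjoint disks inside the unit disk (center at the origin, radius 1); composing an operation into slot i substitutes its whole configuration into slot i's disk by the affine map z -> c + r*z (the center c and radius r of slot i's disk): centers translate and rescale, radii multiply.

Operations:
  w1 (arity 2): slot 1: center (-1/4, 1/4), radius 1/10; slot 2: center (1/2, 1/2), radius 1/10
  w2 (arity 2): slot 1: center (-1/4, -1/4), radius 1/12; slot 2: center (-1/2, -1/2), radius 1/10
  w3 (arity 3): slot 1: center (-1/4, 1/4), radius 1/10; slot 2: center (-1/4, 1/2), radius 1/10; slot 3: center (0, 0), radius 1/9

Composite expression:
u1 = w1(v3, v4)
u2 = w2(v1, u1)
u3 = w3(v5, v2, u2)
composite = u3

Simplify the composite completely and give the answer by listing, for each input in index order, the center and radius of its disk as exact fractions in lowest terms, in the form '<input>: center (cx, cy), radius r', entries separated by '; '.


v1: center (-1/36, -1/36), radius 1/108; v2: center (-1/4, 1/2), radius 1/10; v3: center (-7/120, -19/360), radius 1/900; v4: center (-1/20, -1/20), radius 1/900; v5: center (-1/4, 1/4), radius 1/10

Each v-disk chains the slot maps above it in w3; radii multiply.
v5 passes through 1 substitution, ending at center (-1/4, 1/4), radius 1/10
v2 passes through 1 substitution, ending at center (-1/4, 1/2), radius 1/10
v1 passes through 2 substitutions, ending at center (-1/36, -1/36), radius 1/108
v3 passes through 3 substitutions, ending at center (-7/120, -19/360), radius 1/900
v4 passes through 3 substitutions, ending at center (-1/20, -1/20), radius 1/900


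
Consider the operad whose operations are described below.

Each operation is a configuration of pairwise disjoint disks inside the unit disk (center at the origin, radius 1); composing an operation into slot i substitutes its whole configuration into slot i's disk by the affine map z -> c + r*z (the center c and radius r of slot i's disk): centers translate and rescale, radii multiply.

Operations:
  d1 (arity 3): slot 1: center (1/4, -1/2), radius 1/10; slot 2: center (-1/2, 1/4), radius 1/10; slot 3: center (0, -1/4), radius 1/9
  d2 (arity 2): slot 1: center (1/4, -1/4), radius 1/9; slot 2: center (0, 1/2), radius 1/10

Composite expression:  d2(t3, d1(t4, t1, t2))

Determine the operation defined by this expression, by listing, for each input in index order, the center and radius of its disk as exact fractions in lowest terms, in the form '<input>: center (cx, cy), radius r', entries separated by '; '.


t1: center (-1/20, 21/40), radius 1/100; t2: center (0, 19/40), radius 1/90; t3: center (1/4, -1/4), radius 1/9; t4: center (1/40, 9/20), radius 1/100

Only the slot chain above each t matters under d2; compose those maps.
for t3, the 1-step affine chain lands on center (1/4, -1/4), radius 1/9
for t4, the 2-step affine chain lands on center (1/40, 9/20), radius 1/100
for t1, the 2-step affine chain lands on center (-1/20, 21/40), radius 1/100
for t2, the 2-step affine chain lands on center (0, 19/40), radius 1/90
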